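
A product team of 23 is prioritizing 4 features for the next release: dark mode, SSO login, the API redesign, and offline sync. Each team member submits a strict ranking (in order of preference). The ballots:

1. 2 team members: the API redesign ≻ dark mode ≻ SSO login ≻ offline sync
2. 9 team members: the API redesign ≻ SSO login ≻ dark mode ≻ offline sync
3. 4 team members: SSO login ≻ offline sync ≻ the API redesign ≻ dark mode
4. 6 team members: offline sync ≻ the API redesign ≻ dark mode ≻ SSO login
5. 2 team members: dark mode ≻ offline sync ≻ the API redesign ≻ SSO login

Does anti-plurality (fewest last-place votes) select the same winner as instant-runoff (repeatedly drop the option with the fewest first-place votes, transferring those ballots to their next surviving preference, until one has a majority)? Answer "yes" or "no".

no

Anti-plurality — last-place votes: dark mode 4, SSO login 8, the API redesign 0, offline sync 11. Winner: the API redesign.
Instant-runoff — R1 dark mode 2, SSO login 4, the API redesign 11, offline sync 6 (dark mode out); R2 SSO login 4, the API redesign 11, offline sync 8 (SSO login out); R3 the API redesign 11, offline sync 12 (offline sync winner). Winner: offline sync.
The two methods disagree.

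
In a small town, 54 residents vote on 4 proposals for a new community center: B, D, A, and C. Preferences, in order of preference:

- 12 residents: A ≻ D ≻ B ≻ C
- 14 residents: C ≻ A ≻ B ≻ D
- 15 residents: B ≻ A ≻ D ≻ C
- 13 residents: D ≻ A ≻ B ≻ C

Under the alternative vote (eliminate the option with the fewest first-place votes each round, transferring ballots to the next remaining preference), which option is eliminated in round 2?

Round 1: B 15, D 13, A 12, C 14. Eliminate A.
Round 2: B 15, D 25, C 14. Eliminate C.

C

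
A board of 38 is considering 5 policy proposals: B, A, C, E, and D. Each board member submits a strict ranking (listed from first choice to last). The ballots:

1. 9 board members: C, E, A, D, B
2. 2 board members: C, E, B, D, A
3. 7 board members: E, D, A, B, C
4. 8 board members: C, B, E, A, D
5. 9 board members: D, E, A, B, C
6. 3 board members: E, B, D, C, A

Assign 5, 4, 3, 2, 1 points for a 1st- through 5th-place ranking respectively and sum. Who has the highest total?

B: 9·1 + 2·3 + 7·2 + 8·4 + 9·2 + 3·4 = 91
A: 9·3 + 2·1 + 7·3 + 8·2 + 9·3 + 3·1 = 96
C: 9·5 + 2·5 + 7·1 + 8·5 + 9·1 + 3·2 = 117
E: 9·4 + 2·4 + 7·5 + 8·3 + 9·4 + 3·5 = 154
D: 9·2 + 2·2 + 7·4 + 8·1 + 9·5 + 3·3 = 112
E has the highest Borda score (154).

E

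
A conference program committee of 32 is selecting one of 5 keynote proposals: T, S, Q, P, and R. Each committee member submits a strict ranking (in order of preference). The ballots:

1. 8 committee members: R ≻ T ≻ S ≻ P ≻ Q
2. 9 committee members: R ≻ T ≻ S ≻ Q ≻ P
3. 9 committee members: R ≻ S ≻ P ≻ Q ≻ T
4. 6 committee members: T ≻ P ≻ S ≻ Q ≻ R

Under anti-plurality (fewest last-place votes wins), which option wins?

S

Last-place votes: T 9, S 0, Q 8, P 9, R 6.
S is ranked last by the fewest voters, so S wins.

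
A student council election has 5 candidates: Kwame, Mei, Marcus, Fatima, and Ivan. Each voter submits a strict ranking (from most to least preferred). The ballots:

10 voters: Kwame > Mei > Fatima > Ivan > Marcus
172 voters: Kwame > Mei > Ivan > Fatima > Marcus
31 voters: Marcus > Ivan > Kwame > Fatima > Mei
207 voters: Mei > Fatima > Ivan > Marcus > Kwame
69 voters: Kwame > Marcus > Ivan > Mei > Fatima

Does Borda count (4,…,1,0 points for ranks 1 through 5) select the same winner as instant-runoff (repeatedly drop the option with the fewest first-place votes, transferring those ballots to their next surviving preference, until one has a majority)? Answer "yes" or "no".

no

Borda — scores: Kwame 1066, Mei 1443, Marcus 538, Fatima 844, Ivan 999. Winner: Mei.
Instant-runoff — R1 Kwame 251, Mei 207, Marcus 31, Fatima 0, Ivan 0 (Kwame winner). Winner: Kwame.
The two methods disagree.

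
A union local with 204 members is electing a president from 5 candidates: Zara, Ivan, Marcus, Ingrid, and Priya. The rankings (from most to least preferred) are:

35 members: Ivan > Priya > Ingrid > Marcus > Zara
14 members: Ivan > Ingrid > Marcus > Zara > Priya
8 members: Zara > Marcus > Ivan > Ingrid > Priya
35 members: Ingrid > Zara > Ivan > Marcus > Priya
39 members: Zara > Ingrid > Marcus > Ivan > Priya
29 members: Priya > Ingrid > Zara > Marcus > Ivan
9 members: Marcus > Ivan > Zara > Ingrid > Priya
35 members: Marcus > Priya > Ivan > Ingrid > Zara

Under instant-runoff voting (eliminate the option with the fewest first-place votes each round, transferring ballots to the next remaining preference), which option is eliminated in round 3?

Zara

Round 1: Zara 47, Ivan 49, Marcus 44, Ingrid 35, Priya 29. Eliminate Priya.
Round 2: Zara 47, Ivan 49, Marcus 44, Ingrid 64. Eliminate Marcus.
Round 3: Zara 47, Ivan 93, Ingrid 64. Eliminate Zara.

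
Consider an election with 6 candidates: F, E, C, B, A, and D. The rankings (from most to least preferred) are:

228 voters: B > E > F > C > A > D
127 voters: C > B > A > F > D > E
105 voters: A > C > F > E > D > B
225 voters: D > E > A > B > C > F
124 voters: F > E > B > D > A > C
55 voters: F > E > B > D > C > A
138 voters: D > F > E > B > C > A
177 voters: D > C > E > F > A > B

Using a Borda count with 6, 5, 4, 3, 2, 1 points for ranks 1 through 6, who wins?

E

F: 228·4 + 127·3 + 105·4 + 225·1 + 124·6 + 55·6 + 138·5 + 177·3 = 4233
E: 228·5 + 127·1 + 105·3 + 225·5 + 124·5 + 55·5 + 138·4 + 177·4 = 4862
C: 228·3 + 127·6 + 105·5 + 225·2 + 124·1 + 55·2 + 138·2 + 177·5 = 3816
B: 228·6 + 127·5 + 105·1 + 225·3 + 124·4 + 55·4 + 138·3 + 177·1 = 4090
A: 228·2 + 127·4 + 105·6 + 225·4 + 124·2 + 55·1 + 138·1 + 177·2 = 3289
D: 228·1 + 127·2 + 105·2 + 225·6 + 124·3 + 55·3 + 138·6 + 177·6 = 4469
E has the highest Borda score (4862).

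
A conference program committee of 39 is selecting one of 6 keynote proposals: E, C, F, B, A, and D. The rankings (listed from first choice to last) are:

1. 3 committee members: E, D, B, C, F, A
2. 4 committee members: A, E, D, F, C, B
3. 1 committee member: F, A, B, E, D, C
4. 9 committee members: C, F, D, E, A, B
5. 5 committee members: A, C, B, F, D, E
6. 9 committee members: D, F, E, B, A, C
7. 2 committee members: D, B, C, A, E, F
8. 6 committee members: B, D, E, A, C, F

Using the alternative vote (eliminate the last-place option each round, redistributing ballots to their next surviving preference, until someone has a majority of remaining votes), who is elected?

Round 1: E 3, C 9, F 1, B 6, A 9, D 11. Eliminate F.
Round 2: E 3, C 9, B 6, A 10, D 11. Eliminate E.
Round 3: C 9, B 6, A 10, D 14. Eliminate B.
Round 4: C 9, A 10, D 20. D has a majority.

D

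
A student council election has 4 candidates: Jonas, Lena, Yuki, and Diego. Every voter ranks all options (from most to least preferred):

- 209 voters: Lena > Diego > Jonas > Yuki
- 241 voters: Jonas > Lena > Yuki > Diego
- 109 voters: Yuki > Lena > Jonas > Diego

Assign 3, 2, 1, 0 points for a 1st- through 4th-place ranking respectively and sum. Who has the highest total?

Lena

Jonas: 209·1 + 241·3 + 109·1 = 1041
Lena: 209·3 + 241·2 + 109·2 = 1327
Yuki: 209·0 + 241·1 + 109·3 = 568
Diego: 209·2 + 241·0 + 109·0 = 418
Lena has the highest Borda score (1327).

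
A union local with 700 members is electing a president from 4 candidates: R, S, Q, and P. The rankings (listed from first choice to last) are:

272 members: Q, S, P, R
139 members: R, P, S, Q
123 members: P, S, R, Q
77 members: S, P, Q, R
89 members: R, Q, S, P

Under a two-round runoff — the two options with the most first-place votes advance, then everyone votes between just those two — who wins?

R

Round 1 first-place votes: R 228, S 77, Q 272, P 123.
Q and R advance.
Runoff: Q is preferred to R by 349 voters; R by 351.
R wins the runoff.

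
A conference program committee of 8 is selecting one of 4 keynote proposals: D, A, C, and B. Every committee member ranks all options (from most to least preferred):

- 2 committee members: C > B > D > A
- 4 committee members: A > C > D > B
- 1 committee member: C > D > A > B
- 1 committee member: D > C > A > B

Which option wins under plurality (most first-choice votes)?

First-place votes: D 1, A 4, C 3, B 0.
A has the most first-place votes.

A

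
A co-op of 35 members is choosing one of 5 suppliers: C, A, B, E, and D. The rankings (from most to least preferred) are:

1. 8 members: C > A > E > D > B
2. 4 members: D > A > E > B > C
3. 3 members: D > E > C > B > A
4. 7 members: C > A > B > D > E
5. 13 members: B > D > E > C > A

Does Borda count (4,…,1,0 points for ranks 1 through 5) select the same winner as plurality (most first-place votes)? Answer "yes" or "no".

Borda — scores: C 79, A 57, B 73, E 59, D 82. Winner: D.
Plurality — first-place votes: C 15, A 0, B 13, E 0, D 7. Winner: C.
The two methods disagree.

no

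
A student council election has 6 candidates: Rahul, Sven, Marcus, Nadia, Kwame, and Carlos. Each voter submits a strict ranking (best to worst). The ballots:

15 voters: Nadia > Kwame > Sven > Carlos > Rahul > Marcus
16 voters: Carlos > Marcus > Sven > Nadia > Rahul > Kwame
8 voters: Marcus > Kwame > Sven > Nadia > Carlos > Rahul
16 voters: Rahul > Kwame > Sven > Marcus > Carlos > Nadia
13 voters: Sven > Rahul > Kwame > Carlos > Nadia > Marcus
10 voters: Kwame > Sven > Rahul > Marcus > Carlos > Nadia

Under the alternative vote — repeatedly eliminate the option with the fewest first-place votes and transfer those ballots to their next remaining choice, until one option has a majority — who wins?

Rahul

Round 1: Rahul 16, Sven 13, Marcus 8, Nadia 15, Kwame 10, Carlos 16. Eliminate Marcus.
Round 2: Rahul 16, Sven 13, Nadia 15, Kwame 18, Carlos 16. Eliminate Sven.
Round 3: Rahul 29, Nadia 15, Kwame 18, Carlos 16. Eliminate Nadia.
Round 4: Rahul 29, Kwame 33, Carlos 16. Eliminate Carlos.
Round 5: Rahul 45, Kwame 33. Rahul has a majority.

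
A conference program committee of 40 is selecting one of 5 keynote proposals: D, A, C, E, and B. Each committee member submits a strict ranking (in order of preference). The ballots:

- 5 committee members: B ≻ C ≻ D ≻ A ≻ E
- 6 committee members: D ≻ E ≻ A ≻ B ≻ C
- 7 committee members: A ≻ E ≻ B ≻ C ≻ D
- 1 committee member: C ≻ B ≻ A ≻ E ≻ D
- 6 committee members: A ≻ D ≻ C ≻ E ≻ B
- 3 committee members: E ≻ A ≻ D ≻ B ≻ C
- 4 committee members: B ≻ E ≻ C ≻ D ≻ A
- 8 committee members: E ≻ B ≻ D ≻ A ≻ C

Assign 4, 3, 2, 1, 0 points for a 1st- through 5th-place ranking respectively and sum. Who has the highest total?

D: 5·2 + 6·4 + 7·0 + 1·0 + 6·3 + 3·2 + 4·1 + 8·2 = 78
A: 5·1 + 6·2 + 7·4 + 1·2 + 6·4 + 3·3 + 4·0 + 8·1 = 88
C: 5·3 + 6·0 + 7·1 + 1·4 + 6·2 + 3·0 + 4·2 + 8·0 = 46
E: 5·0 + 6·3 + 7·3 + 1·1 + 6·1 + 3·4 + 4·3 + 8·4 = 102
B: 5·4 + 6·1 + 7·2 + 1·3 + 6·0 + 3·1 + 4·4 + 8·3 = 86
E has the highest Borda score (102).

E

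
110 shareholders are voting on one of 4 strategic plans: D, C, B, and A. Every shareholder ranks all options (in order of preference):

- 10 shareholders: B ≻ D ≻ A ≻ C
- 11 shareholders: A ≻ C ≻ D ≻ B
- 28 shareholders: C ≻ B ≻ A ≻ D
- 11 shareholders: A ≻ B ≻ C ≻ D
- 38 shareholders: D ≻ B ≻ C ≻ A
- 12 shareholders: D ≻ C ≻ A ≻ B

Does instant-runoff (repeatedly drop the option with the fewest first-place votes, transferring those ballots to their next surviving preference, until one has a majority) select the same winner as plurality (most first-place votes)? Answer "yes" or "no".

Instant-runoff — R1 D 50, C 28, B 10, A 22 (B out); R2 D 60, C 28, A 22 (D winner). Winner: D.
Plurality — first-place votes: D 50, C 28, B 10, A 22. Winner: D.
The two methods agree.

yes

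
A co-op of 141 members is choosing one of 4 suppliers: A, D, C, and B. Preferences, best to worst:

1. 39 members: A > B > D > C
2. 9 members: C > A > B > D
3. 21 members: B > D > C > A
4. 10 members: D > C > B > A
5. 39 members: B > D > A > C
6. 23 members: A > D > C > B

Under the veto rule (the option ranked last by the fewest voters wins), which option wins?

Last-place votes: A 31, D 9, C 78, B 23.
D is ranked last by the fewest voters, so D wins.

D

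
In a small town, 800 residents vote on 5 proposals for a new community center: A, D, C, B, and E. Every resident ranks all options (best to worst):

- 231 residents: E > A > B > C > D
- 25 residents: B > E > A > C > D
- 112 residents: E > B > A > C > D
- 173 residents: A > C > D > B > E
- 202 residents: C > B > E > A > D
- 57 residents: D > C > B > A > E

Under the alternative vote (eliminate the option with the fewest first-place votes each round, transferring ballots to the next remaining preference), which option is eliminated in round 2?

Round 1: A 173, D 57, C 202, B 25, E 343. Eliminate B.
Round 2: A 173, D 57, C 202, E 368. Eliminate D.

D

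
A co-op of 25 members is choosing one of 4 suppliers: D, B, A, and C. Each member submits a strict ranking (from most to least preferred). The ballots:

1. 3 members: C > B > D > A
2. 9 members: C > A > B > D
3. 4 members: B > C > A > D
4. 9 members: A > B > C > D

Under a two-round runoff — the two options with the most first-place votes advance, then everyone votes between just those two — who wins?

Round 1 first-place votes: D 0, B 4, A 9, C 12.
C and A advance.
Runoff: C is preferred to A by 16 voters; A by 9.
C wins the runoff.

C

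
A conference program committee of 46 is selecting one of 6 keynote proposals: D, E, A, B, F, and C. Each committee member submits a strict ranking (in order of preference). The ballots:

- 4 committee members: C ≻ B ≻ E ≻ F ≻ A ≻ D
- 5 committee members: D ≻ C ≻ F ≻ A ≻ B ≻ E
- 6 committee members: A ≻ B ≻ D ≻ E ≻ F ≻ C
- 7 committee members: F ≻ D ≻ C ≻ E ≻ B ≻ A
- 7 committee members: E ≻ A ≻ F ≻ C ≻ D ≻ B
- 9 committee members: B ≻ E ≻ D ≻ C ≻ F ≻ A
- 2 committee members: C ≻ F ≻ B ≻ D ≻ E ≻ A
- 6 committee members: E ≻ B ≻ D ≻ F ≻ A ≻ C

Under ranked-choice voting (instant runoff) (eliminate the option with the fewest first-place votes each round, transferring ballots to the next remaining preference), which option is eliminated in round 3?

Round 1: D 5, E 13, A 6, B 9, F 7, C 6. Eliminate D.
Round 2: E 13, A 6, B 9, F 7, C 11. Eliminate A.
Round 3: E 13, B 15, F 7, C 11. Eliminate F.

F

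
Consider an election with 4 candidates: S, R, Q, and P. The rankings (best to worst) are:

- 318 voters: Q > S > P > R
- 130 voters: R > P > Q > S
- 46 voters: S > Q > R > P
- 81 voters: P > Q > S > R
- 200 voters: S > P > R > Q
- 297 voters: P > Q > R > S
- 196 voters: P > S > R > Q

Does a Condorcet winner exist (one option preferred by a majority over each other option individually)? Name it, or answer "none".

P vs S: 704–564 for P.
P vs R: 1092–176 for P.
P vs Q: 904–364 for P.
P beats every other option head-to-head.

P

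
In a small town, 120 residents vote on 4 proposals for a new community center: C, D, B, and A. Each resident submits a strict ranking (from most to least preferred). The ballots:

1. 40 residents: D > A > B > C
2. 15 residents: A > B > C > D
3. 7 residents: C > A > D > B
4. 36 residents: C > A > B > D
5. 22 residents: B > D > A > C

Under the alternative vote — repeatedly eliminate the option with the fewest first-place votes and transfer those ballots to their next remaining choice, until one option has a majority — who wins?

D

Round 1: C 43, D 40, B 22, A 15. Eliminate A.
Round 2: C 43, D 40, B 37. Eliminate B.
Round 3: C 58, D 62. D has a majority.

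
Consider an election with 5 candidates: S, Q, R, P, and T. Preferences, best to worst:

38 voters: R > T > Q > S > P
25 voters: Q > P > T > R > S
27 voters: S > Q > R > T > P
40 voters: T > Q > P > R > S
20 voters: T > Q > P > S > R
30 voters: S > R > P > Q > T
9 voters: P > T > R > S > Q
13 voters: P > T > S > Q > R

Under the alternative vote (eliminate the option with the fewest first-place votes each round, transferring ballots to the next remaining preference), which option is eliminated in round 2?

Round 1: S 57, Q 25, R 38, P 22, T 60. Eliminate P.
Round 2: S 57, Q 25, R 38, T 82. Eliminate Q.

Q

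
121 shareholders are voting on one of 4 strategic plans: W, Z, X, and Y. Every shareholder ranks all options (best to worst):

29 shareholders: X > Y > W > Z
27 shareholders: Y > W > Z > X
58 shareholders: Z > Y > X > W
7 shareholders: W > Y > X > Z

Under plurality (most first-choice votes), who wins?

First-place votes: W 7, Z 58, X 29, Y 27.
Z has the most first-place votes.

Z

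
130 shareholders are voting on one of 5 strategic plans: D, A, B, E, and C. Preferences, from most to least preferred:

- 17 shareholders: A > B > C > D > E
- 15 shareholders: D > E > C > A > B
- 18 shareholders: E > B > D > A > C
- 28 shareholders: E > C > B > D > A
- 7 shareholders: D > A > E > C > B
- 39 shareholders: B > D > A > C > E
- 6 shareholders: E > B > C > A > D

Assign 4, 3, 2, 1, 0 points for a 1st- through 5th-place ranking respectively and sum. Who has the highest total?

D: 17·1 + 15·4 + 18·2 + 28·1 + 7·4 + 39·3 + 6·0 = 286
A: 17·4 + 15·1 + 18·1 + 28·0 + 7·3 + 39·2 + 6·1 = 206
B: 17·3 + 15·0 + 18·3 + 28·2 + 7·0 + 39·4 + 6·3 = 335
E: 17·0 + 15·3 + 18·4 + 28·4 + 7·2 + 39·0 + 6·4 = 267
C: 17·2 + 15·2 + 18·0 + 28·3 + 7·1 + 39·1 + 6·2 = 206
B has the highest Borda score (335).

B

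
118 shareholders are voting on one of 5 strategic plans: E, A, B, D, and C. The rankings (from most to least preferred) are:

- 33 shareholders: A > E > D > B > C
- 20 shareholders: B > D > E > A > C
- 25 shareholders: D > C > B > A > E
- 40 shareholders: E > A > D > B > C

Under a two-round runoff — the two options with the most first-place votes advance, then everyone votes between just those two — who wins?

E

Round 1 first-place votes: E 40, A 33, B 20, D 25, C 0.
E and A advance.
Runoff: E is preferred to A by 60 voters; A by 58.
E wins the runoff.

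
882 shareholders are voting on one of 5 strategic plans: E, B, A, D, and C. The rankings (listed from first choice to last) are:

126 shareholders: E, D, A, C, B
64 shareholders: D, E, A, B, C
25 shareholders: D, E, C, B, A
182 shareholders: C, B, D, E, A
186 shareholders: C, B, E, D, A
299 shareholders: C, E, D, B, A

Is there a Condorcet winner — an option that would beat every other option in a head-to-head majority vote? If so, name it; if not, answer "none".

C vs E: 667–215 for C.
C vs B: 818–64 for C.
C vs A: 692–190 for C.
C vs D: 667–215 for C.
C beats every other option head-to-head.

C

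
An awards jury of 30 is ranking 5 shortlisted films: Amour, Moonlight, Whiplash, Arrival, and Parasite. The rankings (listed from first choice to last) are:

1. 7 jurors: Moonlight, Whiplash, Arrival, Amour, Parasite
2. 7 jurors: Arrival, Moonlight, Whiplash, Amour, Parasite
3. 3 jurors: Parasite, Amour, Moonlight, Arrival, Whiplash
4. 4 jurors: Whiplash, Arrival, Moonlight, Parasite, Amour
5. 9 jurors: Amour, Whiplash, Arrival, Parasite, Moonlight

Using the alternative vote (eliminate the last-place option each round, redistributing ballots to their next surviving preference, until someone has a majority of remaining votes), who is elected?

Arrival

Round 1: Amour 9, Moonlight 7, Whiplash 4, Arrival 7, Parasite 3. Eliminate Parasite.
Round 2: Amour 12, Moonlight 7, Whiplash 4, Arrival 7. Eliminate Whiplash.
Round 3: Amour 12, Moonlight 7, Arrival 11. Eliminate Moonlight.
Round 4: Amour 12, Arrival 18. Arrival has a majority.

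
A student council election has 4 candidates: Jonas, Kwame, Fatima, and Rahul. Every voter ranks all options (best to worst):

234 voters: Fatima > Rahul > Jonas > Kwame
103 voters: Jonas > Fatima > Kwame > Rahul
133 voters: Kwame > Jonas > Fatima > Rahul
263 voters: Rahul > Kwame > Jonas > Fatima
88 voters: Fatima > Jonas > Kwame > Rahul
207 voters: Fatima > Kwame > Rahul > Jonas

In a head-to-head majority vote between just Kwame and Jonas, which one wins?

Voters preferring Kwame to Jonas: 603; preferring Jonas to Kwame: 425.
Kwame wins the head-to-head.

Kwame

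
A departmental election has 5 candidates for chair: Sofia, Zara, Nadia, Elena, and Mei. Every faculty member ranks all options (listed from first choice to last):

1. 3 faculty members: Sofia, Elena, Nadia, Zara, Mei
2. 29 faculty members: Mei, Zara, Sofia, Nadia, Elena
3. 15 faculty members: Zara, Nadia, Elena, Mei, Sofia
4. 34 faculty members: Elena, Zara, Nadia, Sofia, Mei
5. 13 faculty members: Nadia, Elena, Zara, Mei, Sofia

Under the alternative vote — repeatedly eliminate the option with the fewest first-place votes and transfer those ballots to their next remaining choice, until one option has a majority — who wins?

Round 1: Sofia 3, Zara 15, Nadia 13, Elena 34, Mei 29. Eliminate Sofia.
Round 2: Zara 15, Nadia 13, Elena 37, Mei 29. Eliminate Nadia.
Round 3: Zara 15, Elena 50, Mei 29. Elena has a majority.

Elena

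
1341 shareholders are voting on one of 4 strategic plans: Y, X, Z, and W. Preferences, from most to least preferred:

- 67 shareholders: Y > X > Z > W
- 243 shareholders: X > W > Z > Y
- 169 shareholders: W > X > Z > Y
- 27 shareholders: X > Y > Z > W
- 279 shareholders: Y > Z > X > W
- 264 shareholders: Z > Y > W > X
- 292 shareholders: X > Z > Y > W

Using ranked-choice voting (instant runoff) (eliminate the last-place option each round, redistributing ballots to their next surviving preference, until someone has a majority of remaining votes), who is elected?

X

Round 1: Y 346, X 562, Z 264, W 169. Eliminate W.
Round 2: Y 346, X 731, Z 264. X has a majority.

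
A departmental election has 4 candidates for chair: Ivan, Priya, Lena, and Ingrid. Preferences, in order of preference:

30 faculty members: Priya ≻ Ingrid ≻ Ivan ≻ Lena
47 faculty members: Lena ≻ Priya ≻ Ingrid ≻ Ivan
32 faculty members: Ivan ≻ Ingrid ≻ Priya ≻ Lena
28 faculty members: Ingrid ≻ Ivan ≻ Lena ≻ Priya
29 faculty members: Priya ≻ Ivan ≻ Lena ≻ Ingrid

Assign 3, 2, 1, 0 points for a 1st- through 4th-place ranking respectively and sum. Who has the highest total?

Ivan: 30·1 + 47·0 + 32·3 + 28·2 + 29·2 = 240
Priya: 30·3 + 47·2 + 32·1 + 28·0 + 29·3 = 303
Lena: 30·0 + 47·3 + 32·0 + 28·1 + 29·1 = 198
Ingrid: 30·2 + 47·1 + 32·2 + 28·3 + 29·0 = 255
Priya has the highest Borda score (303).

Priya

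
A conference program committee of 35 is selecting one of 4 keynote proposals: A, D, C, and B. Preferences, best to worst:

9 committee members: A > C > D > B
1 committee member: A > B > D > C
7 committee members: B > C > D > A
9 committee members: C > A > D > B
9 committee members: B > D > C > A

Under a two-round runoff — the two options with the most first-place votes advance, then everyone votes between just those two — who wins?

Round 1 first-place votes: A 10, D 0, C 9, B 16.
B and A advance.
Runoff: B is preferred to A by 16 voters; A by 19.
A wins the runoff.

A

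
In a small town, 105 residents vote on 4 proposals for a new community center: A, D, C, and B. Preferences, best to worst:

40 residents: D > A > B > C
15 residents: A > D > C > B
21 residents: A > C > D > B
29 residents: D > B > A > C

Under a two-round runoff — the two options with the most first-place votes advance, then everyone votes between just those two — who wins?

Round 1 first-place votes: A 36, D 69, C 0, B 0.
D and A advance.
Runoff: D is preferred to A by 69 voters; A by 36.
D wins the runoff.

D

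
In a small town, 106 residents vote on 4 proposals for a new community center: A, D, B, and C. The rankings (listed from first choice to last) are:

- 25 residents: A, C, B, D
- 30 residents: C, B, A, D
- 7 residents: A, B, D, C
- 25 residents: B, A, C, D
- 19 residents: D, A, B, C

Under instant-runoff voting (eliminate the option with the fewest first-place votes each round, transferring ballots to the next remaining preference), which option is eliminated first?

D

Round 1: A 32, D 19, B 25, C 30. Eliminate D.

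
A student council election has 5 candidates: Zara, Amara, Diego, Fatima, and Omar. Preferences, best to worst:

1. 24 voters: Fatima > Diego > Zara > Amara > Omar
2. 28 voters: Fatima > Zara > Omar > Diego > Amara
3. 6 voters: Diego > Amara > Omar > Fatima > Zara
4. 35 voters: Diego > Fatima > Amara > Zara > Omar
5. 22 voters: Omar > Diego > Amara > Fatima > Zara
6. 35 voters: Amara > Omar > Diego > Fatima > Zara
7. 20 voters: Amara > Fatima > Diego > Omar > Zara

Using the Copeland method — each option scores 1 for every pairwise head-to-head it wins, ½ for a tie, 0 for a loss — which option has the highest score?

Diego

Zara: beats Omar; loses to Amara, Diego, and Fatima → score 1.
Amara: beats Zara and Omar; loses to Diego and Fatima → score 2.
Diego: beats Zara, Amara, and Fatima; ties Omar → score 3.5.
Fatima: beats Zara, Amara, and Omar; loses to Diego → score 3.
Omar: ties Diego; loses to Zara, Amara, and Fatima → score 0.5.
Diego has the best pairwise record.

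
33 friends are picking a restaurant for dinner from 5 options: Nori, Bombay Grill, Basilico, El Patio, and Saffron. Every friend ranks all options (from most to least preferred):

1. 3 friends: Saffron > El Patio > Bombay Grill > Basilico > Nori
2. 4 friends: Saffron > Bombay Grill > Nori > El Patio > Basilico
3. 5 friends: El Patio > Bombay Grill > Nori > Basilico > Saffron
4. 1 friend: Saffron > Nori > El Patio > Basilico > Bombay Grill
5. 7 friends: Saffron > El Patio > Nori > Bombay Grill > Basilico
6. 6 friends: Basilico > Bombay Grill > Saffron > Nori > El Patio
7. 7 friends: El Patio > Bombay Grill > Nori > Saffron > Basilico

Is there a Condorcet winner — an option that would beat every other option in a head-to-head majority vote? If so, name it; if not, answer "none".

Checking pairwise contests:
Bombay Grill beats Nori 25–8.
El Patio beats Bombay Grill 23–10.
Nori beats Basilico 24–9.
Saffron beats El Patio 21–12.
Bombay Grill beats Saffron 18–15.
Every option loses at least one head-to-head, so there is no Condorcet winner.

none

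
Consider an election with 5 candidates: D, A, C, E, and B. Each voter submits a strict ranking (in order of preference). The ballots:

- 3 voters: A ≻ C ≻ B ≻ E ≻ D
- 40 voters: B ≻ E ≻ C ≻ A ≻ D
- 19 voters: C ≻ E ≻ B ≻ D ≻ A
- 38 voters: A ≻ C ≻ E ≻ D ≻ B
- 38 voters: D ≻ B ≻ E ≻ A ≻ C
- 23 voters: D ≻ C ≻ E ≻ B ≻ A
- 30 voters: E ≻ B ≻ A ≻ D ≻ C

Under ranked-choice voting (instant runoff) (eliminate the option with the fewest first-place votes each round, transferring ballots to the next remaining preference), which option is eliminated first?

Round 1: D 61, A 41, C 19, E 30, B 40. Eliminate C.

C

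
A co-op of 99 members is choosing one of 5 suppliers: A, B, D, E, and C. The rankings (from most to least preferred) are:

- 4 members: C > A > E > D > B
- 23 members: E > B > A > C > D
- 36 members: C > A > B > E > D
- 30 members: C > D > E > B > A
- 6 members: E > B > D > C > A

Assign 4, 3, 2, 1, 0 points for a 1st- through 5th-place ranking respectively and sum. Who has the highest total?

C

A: 4·3 + 23·2 + 36·3 + 30·0 + 6·0 = 166
B: 4·0 + 23·3 + 36·2 + 30·1 + 6·3 = 189
D: 4·1 + 23·0 + 36·0 + 30·3 + 6·2 = 106
E: 4·2 + 23·4 + 36·1 + 30·2 + 6·4 = 220
C: 4·4 + 23·1 + 36·4 + 30·4 + 6·1 = 309
C has the highest Borda score (309).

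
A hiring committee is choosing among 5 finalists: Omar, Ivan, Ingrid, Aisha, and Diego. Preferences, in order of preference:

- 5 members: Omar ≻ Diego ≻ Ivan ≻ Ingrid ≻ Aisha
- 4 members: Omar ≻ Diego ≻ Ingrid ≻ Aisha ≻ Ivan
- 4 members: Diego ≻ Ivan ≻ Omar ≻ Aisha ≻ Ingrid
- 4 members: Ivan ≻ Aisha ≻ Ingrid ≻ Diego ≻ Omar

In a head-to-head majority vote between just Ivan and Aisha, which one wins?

Ivan

Voters preferring Ivan to Aisha: 13; preferring Aisha to Ivan: 4.
Ivan wins the head-to-head.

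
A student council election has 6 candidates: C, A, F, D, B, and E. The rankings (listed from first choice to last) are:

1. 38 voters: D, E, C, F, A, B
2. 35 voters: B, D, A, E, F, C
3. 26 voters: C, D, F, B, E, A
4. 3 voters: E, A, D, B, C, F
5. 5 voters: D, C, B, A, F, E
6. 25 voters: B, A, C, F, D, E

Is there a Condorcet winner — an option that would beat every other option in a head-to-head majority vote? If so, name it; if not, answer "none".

D vs C: 81–51 for D.
D vs A: 104–28 for D.
D vs F: 107–25 for D.
D vs B: 72–60 for D.
D vs E: 129–3 for D.
D beats every other option head-to-head.

D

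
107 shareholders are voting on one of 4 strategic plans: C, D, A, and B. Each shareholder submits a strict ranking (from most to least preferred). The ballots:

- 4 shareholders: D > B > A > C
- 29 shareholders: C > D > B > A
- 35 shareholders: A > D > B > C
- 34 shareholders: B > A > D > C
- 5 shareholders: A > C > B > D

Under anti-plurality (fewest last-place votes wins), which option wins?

Last-place votes: C 73, D 5, A 29, B 0.
B is ranked last by the fewest voters, so B wins.

B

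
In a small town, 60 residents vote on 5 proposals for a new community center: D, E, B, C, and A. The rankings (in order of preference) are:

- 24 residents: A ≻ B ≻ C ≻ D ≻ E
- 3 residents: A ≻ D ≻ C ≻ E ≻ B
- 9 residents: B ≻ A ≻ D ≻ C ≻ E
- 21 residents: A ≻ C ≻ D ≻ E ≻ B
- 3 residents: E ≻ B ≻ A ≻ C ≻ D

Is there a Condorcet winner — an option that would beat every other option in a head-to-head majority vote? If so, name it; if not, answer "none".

A

A vs D: 60–0 for A.
A vs E: 57–3 for A.
A vs B: 48–12 for A.
A vs C: 60–0 for A.
A beats every other option head-to-head.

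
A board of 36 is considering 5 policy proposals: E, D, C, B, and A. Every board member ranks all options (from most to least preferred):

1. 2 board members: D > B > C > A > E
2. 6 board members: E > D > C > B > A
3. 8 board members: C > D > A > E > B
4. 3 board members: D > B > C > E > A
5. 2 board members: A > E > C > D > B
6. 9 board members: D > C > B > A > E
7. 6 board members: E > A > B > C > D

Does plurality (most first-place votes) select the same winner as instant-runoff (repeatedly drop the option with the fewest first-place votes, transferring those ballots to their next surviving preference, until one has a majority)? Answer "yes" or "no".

yes

Plurality — first-place votes: E 12, D 14, C 8, B 0, A 2. Winner: D.
Instant-runoff — R1 E 12, D 14, C 8, B 0, A 2 (B out); R2 E 12, D 14, C 8, A 2 (A out); R3 E 14, D 14, C 8 (C out); R4 E 14, D 22 (D winner). Winner: D.
The two methods agree.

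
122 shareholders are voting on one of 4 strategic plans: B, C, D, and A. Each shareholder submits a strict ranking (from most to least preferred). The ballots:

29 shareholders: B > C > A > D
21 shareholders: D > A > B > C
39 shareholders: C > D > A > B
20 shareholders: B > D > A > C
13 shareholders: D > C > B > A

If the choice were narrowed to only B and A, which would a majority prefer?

Voters preferring B to A: 62; preferring A to B: 60.
B wins the head-to-head.

B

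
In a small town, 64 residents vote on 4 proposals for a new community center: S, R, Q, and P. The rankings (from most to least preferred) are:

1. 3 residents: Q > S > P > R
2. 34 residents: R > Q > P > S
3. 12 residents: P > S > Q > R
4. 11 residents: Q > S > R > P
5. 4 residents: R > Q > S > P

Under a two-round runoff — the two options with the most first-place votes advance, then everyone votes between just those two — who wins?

Round 1 first-place votes: S 0, R 38, Q 14, P 12.
R and Q advance.
Runoff: R is preferred to Q by 38 voters; Q by 26.
R wins the runoff.

R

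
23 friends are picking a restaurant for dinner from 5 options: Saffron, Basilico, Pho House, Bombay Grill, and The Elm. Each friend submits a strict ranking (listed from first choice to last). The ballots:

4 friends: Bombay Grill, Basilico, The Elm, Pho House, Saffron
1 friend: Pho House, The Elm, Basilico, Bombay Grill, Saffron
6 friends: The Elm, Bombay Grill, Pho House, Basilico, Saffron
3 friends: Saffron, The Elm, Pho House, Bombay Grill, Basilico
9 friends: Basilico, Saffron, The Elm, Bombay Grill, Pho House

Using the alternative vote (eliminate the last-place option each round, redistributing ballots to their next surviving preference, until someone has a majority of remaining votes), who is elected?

Basilico

Round 1: Saffron 3, Basilico 9, Pho House 1, Bombay Grill 4, The Elm 6. Eliminate Pho House.
Round 2: Saffron 3, Basilico 9, Bombay Grill 4, The Elm 7. Eliminate Saffron.
Round 3: Basilico 9, Bombay Grill 4, The Elm 10. Eliminate Bombay Grill.
Round 4: Basilico 13, The Elm 10. Basilico has a majority.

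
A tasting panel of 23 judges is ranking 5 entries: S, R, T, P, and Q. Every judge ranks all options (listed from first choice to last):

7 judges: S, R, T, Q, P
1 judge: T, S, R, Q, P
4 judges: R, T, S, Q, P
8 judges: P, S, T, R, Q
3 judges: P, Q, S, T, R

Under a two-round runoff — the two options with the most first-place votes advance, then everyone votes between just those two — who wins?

S

Round 1 first-place votes: S 7, R 4, T 1, P 11, Q 0.
P and S advance.
Runoff: P is preferred to S by 11 voters; S by 12.
S wins the runoff.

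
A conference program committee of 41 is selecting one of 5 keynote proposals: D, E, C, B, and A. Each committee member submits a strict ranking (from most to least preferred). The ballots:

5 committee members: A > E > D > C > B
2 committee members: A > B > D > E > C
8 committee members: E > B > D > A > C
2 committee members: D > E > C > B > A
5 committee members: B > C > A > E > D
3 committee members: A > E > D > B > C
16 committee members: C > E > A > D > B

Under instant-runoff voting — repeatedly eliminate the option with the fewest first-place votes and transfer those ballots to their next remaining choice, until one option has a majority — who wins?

C

Round 1: D 2, E 8, C 16, B 5, A 10. Eliminate D.
Round 2: E 10, C 16, B 5, A 10. Eliminate B.
Round 3: E 10, C 21, A 10. C has a majority.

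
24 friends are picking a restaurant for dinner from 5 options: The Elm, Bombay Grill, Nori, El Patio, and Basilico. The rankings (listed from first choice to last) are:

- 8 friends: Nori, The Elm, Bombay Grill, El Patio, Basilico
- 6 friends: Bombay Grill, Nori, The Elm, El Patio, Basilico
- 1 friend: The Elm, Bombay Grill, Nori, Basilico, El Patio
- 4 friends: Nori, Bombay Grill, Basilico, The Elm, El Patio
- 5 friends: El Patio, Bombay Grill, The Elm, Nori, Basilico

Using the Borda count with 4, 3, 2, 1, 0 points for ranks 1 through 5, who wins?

The Elm: 8·3 + 6·2 + 1·4 + 4·1 + 5·2 = 54
Bombay Grill: 8·2 + 6·4 + 1·3 + 4·3 + 5·3 = 70
Nori: 8·4 + 6·3 + 1·2 + 4·4 + 5·1 = 73
El Patio: 8·1 + 6·1 + 1·0 + 4·0 + 5·4 = 34
Basilico: 8·0 + 6·0 + 1·1 + 4·2 + 5·0 = 9
Nori has the highest Borda score (73).

Nori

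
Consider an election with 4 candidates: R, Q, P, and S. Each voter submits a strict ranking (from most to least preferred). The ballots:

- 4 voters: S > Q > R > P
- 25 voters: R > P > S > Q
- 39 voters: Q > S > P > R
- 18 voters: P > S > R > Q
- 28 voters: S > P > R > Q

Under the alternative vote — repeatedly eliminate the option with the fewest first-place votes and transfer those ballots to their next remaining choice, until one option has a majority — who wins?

Round 1: R 25, Q 39, P 18, S 32. Eliminate P.
Round 2: R 25, Q 39, S 50. Eliminate R.
Round 3: Q 39, S 75. S has a majority.

S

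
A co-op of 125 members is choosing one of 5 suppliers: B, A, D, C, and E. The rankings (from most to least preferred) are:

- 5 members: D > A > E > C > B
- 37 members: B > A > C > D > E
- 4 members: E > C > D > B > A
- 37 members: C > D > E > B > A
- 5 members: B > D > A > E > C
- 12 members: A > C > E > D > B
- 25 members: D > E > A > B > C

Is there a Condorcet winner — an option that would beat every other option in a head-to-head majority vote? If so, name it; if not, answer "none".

Checking pairwise contests:
D beats B 83–42.
B beats A 83–42.
C beats D 90–35.
B beats C 67–58.
D beats E 109–16.
Every option loses at least one head-to-head, so there is no Condorcet winner.

none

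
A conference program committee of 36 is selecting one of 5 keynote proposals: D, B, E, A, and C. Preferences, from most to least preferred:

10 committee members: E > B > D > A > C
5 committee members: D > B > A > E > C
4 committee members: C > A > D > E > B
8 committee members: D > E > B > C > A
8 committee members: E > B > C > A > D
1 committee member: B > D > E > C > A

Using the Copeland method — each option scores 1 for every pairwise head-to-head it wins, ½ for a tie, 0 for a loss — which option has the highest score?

E

D: beats A and C; ties E; loses to B → score 2.5.
B: beats D, A, and C; loses to E → score 3.
E: beats B, A, and C; ties D → score 3.5.
A: loses to D, B, E, and C → score 0.
C: beats A; loses to D, B, and E → score 1.
E has the best pairwise record.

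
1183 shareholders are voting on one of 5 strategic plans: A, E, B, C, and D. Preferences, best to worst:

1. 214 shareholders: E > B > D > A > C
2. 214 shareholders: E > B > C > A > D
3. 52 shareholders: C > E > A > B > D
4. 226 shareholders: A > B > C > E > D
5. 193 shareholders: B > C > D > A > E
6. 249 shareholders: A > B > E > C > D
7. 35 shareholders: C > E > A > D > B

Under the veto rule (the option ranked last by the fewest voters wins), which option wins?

Last-place votes: A 0, E 193, B 35, C 214, D 741.
A is ranked last by the fewest voters, so A wins.

A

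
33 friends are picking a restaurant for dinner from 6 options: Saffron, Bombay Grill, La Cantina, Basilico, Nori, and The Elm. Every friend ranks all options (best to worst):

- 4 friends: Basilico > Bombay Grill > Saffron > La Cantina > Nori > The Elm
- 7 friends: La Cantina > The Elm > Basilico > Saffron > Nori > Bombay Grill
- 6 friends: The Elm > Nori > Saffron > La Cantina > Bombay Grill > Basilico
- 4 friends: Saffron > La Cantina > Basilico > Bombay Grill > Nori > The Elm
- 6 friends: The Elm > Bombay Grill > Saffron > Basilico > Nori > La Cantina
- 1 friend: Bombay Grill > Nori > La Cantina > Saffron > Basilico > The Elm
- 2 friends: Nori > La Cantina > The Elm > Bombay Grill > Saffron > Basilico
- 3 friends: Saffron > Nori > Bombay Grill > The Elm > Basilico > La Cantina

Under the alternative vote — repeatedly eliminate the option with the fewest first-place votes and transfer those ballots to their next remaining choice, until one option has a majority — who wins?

The Elm

Round 1: Saffron 7, Bombay Grill 1, La Cantina 7, Basilico 4, Nori 2, The Elm 12. Eliminate Bombay Grill.
Round 2: Saffron 7, La Cantina 7, Basilico 4, Nori 3, The Elm 12. Eliminate Nori.
Round 3: Saffron 7, La Cantina 10, Basilico 4, The Elm 12. Eliminate Basilico.
Round 4: Saffron 11, La Cantina 10, The Elm 12. Eliminate La Cantina.
Round 5: Saffron 12, The Elm 21. The Elm has a majority.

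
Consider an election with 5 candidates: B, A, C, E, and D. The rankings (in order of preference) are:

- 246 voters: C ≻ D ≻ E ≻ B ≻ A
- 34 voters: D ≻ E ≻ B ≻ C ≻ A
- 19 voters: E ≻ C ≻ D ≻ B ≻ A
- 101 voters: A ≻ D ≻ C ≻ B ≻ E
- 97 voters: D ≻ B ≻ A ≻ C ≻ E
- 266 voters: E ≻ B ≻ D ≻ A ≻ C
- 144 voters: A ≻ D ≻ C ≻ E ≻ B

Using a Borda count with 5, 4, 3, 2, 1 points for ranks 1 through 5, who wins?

B: 246·2 + 34·3 + 19·2 + 101·2 + 97·4 + 266·4 + 144·1 = 2430
A: 246·1 + 34·1 + 19·1 + 101·5 + 97·3 + 266·2 + 144·5 = 2347
C: 246·5 + 34·2 + 19·4 + 101·3 + 97·2 + 266·1 + 144·3 = 2569
E: 246·3 + 34·4 + 19·5 + 101·1 + 97·1 + 266·5 + 144·2 = 2785
D: 246·4 + 34·5 + 19·3 + 101·4 + 97·5 + 266·3 + 144·4 = 3474
D has the highest Borda score (3474).

D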